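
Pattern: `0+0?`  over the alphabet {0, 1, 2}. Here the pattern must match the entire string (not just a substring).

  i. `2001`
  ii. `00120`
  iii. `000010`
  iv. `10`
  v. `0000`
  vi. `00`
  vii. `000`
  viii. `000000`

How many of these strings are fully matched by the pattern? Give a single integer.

4

i → no match — must start with `0`
ii → no match
iii → no match
iv → no match — must start with `0`
v → match
vi → match
vii → match
viii → match
Total matched: 4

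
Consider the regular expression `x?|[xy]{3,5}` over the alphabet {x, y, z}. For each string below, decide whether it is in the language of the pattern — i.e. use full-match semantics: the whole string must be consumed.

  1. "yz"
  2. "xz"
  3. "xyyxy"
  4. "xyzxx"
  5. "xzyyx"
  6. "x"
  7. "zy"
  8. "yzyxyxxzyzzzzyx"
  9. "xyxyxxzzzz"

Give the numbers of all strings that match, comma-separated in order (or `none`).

3, 6

1. "yz" → no match
2. "xz" → no match
3. "xyyxy" → match
4. "xyzxx" → no match
5. "xzyyx" → no match
6. "x" → match
7. "zy" → no match
8 → no match
9. "xyxyxxzzzz" → no match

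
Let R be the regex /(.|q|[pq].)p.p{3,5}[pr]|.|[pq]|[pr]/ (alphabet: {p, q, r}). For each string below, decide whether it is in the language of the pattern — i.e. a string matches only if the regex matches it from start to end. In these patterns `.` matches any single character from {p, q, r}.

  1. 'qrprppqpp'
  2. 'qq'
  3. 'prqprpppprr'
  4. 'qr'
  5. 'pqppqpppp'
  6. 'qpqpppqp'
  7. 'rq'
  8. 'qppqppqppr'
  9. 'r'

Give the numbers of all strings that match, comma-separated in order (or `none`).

1 → no match
2 → no match
3 → no match
4 → no match
5 → no match
6 → no match
7 → no match
8 → no match
9 → match

9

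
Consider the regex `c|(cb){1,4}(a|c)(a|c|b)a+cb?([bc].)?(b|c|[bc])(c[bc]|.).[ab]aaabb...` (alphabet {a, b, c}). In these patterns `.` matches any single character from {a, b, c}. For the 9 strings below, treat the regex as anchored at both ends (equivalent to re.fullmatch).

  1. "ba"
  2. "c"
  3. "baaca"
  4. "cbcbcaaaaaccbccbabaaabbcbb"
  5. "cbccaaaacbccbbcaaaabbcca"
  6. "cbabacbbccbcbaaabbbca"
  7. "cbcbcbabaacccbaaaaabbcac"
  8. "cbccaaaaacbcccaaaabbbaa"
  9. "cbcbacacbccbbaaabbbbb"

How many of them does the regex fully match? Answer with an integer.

7

1 → no match
2 → match
3 → no match
4 → match
5 → match
6 → match
7 → match
8 → match
9 → match
Total matched: 7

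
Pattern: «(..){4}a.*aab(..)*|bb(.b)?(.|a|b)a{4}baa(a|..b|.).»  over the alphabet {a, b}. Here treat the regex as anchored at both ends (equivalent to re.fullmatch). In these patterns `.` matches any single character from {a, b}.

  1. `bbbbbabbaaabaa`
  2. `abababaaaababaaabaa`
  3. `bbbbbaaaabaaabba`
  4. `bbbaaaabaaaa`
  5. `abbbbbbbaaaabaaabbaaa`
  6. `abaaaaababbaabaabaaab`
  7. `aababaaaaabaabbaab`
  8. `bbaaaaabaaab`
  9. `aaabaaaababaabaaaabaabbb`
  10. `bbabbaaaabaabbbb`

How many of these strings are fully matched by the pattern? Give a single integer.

9

1 → match
2 → match
3 → match
4 → match
5 → match
6 → match
7 → match
8 → match
9 → no match
10 → match
Total matched: 9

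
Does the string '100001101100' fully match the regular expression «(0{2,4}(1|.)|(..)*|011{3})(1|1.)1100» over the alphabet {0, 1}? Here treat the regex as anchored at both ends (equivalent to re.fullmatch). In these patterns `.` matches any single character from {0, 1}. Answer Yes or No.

Yes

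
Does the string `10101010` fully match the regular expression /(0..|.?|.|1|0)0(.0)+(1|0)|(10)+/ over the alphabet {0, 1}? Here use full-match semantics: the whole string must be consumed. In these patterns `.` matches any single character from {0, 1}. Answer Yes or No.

Yes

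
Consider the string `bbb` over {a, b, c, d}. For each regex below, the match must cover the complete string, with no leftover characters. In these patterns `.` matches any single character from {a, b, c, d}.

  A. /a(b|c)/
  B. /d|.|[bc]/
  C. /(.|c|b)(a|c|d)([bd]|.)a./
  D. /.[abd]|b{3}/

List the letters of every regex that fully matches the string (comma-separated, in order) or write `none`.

D

A → no match — must start with `a`
B → no match
C → no match
D → match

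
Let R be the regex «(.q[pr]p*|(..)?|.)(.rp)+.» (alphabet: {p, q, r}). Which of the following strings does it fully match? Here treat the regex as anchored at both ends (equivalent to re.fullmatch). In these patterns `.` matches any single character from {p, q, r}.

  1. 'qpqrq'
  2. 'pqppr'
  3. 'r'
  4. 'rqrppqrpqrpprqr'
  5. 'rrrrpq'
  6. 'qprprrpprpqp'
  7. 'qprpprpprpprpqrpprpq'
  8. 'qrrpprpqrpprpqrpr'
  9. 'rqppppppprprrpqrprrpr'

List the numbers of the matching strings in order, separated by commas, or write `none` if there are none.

5, 7, 8, 9

1 → no match
2 → no match
3 → no match
4 → no match
5 → match
6 → no match
7 → match
8 → match
9 → match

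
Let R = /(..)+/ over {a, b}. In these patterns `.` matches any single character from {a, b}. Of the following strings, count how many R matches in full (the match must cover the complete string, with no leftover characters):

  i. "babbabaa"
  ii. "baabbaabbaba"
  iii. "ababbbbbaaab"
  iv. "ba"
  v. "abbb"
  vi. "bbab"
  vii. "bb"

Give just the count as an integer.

i. "babbabaa" → match
ii. "baabbaabbaba" → match
iii. "ababbbbbaaab" → match
iv. "ba" → match
v. "abbb" → match
vi. "bbab" → match
vii. "bb" → match
Total matched: 7

7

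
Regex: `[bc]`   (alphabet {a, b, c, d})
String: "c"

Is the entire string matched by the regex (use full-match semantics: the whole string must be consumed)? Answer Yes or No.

Yes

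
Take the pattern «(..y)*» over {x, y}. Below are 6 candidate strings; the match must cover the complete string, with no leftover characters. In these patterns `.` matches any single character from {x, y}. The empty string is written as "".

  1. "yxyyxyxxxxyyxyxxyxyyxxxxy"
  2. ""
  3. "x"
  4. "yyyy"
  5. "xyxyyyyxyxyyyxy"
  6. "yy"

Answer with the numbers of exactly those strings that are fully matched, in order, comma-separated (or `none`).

2

1 → no match
2 → match
3 → no match
4 → no match
5 → no match
6 → no match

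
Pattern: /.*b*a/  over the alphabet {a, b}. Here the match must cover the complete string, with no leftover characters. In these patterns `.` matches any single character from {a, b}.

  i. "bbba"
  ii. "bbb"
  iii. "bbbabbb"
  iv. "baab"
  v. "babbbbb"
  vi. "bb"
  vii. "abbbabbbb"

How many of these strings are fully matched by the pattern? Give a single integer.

i → match
ii → no match — must end with "a"
iii → no match — must end with "a"
iv → no match — must end with "a"
v → no match — must end with "a"
vi → no match — must end with "a"
vii → no match — must end with "a"
Total matched: 1

1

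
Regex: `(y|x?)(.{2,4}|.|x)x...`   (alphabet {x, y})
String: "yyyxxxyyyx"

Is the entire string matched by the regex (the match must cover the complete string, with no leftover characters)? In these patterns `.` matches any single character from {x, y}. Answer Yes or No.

No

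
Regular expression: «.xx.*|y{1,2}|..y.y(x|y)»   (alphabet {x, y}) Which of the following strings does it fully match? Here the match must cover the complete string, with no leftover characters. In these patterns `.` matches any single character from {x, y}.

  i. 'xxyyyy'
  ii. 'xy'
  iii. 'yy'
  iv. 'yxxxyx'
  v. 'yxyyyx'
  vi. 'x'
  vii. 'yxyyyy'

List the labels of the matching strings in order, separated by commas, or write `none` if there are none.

i, iii, iv, v, vii

i → match
ii → no match
iii → match
iv → match
v → match
vi → no match
vii → match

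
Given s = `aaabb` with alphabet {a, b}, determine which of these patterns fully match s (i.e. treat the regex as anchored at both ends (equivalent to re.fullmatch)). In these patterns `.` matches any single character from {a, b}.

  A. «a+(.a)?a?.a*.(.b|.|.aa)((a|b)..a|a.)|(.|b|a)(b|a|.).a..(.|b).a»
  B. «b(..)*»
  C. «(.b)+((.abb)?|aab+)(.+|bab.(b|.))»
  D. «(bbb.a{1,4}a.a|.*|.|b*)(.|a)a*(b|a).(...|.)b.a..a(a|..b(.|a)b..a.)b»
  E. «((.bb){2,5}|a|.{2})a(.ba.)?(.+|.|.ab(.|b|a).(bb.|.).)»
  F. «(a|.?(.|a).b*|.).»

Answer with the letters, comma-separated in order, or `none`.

A → no match
B → no match — must start with `b`
C → no match
D → no match
E → match
F → match

E, F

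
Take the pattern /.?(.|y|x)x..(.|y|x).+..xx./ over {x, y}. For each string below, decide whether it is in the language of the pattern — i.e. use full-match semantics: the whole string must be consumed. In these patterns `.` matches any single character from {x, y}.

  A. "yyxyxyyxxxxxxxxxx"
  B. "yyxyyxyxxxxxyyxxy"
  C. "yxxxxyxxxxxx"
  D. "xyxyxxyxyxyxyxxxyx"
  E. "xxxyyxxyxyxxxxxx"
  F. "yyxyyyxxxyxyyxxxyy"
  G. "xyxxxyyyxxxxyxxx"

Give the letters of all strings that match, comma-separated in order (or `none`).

A → match
B → match
C → match
D → no match
E → match
F → no match
G → match

A, B, C, E, G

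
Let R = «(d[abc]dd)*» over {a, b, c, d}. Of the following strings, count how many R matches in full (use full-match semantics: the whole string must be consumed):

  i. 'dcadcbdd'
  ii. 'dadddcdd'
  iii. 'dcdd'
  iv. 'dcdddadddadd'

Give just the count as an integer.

3

i. 'dcadcbdd' → no match
ii. 'dadddcdd' → match
iii. 'dcdd' → match
iv. 'dcdddadddadd' → match
Total matched: 3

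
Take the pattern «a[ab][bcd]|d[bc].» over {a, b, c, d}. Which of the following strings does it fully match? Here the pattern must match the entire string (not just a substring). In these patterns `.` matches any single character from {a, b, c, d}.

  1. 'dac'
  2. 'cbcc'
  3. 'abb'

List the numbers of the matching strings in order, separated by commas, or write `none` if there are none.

3

1 → no match
2 → no match
3 → match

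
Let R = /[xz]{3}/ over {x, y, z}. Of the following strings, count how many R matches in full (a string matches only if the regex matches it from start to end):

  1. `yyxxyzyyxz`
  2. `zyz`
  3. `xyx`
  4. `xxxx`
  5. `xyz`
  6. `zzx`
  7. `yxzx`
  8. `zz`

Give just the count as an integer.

1

1 → no match
2 → no match
3 → no match
4 → no match
5 → no match
6 → match
7 → no match
8 → no match
Total matched: 1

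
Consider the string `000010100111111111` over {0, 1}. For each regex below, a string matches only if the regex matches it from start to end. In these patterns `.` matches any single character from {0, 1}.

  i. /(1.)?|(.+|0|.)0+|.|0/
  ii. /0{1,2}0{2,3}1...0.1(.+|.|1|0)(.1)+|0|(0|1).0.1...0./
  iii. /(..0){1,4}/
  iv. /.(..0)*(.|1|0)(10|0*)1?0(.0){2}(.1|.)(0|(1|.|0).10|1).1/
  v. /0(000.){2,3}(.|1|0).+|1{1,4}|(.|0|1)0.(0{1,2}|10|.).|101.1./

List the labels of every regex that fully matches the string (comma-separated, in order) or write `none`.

i → no match
ii → match
iii → no match — must end with `0`
iv → no match
v → no match

ii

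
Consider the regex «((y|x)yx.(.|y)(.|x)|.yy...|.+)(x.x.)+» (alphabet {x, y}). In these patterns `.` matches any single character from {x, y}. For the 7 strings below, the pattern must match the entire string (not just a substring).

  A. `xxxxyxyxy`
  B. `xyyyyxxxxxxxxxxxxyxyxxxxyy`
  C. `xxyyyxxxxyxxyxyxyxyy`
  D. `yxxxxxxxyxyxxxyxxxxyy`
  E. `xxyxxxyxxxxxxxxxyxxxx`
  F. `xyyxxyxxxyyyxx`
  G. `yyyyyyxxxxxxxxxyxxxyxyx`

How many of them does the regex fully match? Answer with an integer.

A → match
B → no match
C → no match
D → no match
E → match
F → no match
G → no match
Total matched: 2

2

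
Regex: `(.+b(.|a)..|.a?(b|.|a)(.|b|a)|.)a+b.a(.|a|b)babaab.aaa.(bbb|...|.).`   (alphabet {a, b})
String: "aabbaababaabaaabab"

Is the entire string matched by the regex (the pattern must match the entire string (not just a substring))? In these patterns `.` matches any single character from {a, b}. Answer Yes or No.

No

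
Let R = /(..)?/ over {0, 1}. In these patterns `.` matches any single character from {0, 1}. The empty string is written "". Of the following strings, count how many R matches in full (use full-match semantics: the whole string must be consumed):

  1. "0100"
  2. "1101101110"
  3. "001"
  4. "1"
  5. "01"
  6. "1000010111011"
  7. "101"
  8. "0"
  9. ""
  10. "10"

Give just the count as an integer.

1 → no match
2 → no match
3 → no match
4 → no match
5 → match
6 → no match
7 → no match
8 → no match
9 → match
10 → match
Total matched: 3

3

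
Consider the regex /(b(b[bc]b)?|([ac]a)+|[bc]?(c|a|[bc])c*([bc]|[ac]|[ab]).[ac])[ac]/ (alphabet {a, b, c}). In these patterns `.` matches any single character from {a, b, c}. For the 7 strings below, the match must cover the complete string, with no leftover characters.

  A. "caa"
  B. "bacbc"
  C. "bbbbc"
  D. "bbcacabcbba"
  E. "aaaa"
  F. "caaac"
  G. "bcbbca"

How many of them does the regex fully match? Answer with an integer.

A → match
B → no match
C → match
D → no match
E → no match
F → match
G → match
Total matched: 4

4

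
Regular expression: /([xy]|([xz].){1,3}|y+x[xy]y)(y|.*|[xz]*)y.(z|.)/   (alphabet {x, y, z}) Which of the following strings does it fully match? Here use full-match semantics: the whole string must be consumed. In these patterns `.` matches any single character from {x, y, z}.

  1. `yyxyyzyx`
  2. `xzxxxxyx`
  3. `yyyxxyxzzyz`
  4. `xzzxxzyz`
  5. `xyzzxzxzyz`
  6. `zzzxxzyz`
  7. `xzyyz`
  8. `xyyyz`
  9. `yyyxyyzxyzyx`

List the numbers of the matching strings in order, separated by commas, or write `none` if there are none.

1 → no match
2 → no match
3 → no match
4 → no match
5 → no match
6 → no match
7 → match
8 → match
9 → no match

7, 8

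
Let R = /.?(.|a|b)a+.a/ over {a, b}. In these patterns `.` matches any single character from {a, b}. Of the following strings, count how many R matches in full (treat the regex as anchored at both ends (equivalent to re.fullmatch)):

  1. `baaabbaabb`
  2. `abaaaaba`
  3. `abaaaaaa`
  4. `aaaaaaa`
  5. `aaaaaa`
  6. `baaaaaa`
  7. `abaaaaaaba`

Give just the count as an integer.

6

1 → no match — must end with `a`
2 → match
3 → match
4 → match
5 → match
6 → match
7 → match
Total matched: 6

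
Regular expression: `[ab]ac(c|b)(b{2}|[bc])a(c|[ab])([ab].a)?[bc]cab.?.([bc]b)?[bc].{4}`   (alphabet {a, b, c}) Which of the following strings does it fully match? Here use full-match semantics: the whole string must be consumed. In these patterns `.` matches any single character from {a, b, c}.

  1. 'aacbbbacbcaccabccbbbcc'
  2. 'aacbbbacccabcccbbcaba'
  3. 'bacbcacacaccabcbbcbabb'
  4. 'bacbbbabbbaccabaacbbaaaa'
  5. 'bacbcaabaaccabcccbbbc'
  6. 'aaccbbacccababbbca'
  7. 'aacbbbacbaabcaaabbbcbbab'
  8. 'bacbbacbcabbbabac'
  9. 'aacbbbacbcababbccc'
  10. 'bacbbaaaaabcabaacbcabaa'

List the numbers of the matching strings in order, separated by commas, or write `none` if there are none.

1, 2, 3, 4, 5, 6, 8, 9, 10

1 → match
2 → match
3 → match
4 → match
5 → match
6 → match
7 → no match
8 → match
9 → match
10 → match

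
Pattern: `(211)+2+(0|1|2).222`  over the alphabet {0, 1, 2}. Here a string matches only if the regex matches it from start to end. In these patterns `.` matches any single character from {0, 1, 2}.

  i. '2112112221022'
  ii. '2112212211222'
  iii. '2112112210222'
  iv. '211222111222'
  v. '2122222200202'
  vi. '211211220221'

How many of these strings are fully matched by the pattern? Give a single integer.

i → no match — must end with '222'
ii → no match
iii → match
iv → no match
v → no match — must start with '211'
vi → no match — must end with '222'
Total matched: 1

1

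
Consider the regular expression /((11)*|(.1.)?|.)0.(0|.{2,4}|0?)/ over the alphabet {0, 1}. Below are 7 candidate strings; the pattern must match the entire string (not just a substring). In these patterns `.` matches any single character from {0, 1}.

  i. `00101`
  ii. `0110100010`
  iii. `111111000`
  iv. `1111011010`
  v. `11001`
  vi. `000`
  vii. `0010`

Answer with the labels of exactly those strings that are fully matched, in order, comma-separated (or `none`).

i, iii, iv, v, vi, vii

i → match
ii → no match
iii → match
iv → match
v → match
vi → match
vii → match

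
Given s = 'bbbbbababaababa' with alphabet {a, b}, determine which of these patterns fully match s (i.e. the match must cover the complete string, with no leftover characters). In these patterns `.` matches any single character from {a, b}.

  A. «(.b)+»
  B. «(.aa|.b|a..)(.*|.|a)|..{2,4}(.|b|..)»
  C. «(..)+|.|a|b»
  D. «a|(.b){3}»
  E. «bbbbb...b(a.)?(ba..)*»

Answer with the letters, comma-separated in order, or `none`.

A → no match — must end with 'b'
B → match
C → no match
D → no match
E → match

B, E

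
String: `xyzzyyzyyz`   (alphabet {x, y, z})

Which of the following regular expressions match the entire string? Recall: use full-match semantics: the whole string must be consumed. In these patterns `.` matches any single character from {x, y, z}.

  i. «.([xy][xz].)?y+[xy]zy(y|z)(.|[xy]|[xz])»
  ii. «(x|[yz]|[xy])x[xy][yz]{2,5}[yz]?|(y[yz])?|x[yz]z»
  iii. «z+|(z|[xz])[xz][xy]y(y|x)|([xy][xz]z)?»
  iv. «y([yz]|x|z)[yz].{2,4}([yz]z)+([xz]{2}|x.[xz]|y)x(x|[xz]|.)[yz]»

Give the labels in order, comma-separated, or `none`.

i → match
ii → no match
iii → no match
iv → no match — must start with `y`

i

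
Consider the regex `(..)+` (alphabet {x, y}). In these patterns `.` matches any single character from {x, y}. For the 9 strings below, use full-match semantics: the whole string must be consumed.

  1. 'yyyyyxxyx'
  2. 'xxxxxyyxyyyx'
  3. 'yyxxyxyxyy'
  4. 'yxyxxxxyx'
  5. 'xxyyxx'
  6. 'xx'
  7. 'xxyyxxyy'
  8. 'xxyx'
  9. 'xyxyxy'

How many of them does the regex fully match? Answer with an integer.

1 → no match
2 → match
3 → match
4 → no match
5 → match
6 → match
7 → match
8 → match
9 → match
Total matched: 7

7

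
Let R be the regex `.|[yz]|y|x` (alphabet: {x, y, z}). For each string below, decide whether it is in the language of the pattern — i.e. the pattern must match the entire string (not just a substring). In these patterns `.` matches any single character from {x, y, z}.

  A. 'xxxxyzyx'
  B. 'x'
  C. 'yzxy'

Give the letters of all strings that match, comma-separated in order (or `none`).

A → no match
B → match
C → no match

B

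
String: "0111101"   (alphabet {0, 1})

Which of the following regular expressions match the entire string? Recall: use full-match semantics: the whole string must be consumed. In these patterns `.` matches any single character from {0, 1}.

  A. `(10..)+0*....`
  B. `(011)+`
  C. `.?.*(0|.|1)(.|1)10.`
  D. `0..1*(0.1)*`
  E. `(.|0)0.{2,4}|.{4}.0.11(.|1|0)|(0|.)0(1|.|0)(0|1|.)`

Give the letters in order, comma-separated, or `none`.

A → no match — must start with "10"
B → no match — must end with "011"
C → match
D → no match
E → no match

C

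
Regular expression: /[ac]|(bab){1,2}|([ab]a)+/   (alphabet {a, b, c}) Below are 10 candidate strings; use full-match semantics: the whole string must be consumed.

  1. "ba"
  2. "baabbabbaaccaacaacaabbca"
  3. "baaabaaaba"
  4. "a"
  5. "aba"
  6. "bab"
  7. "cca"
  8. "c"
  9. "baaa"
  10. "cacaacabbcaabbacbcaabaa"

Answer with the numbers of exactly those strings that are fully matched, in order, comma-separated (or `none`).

1. "ba" → match
2 → no match
3. "baaabaaaba" → match
4. "a" → match
5. "aba" → no match
6. "bab" → match
7. "cca" → no match
8. "c" → match
9. "baaa" → match
10 → no match

1, 3, 4, 6, 8, 9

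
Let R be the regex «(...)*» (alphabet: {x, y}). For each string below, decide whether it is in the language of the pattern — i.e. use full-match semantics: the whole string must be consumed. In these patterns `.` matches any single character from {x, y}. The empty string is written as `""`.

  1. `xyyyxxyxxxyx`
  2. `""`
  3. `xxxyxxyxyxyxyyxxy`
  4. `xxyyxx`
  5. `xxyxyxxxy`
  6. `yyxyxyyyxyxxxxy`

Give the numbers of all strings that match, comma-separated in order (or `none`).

1 → match
2 → match
3 → no match
4 → match
5 → match
6 → match

1, 2, 4, 5, 6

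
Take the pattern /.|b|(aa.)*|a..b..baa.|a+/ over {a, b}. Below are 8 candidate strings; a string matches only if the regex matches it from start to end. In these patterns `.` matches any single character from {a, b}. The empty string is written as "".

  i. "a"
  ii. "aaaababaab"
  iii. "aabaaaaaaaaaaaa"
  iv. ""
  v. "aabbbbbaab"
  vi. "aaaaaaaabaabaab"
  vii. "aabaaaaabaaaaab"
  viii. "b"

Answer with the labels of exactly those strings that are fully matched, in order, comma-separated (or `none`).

i → match
ii → no match
iii → match
iv → match
v → match
vi → match
vii → match
viii → match

i, iii, iv, v, vi, vii, viii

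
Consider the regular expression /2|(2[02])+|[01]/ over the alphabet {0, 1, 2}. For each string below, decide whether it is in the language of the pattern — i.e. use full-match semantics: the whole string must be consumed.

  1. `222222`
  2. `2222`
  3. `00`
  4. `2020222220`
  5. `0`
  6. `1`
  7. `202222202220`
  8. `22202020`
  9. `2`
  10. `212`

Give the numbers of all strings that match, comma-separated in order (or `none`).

1. `222222` → match
2. `2222` → match
3. `00` → no match
4. `2020222220` → match
5. `0` → match
6. `1` → match
7. `202222202220` → match
8. `22202020` → match
9. `2` → match
10. `212` → no match

1, 2, 4, 5, 6, 7, 8, 9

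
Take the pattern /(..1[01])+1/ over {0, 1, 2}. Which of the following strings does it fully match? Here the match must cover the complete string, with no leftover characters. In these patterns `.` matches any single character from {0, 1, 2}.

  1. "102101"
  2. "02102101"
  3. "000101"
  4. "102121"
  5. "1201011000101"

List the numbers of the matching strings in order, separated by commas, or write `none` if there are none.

1. "102101" → no match
2. "02102101" → no match
3. "000101" → no match
4. "102121" → no match
5 → no match

none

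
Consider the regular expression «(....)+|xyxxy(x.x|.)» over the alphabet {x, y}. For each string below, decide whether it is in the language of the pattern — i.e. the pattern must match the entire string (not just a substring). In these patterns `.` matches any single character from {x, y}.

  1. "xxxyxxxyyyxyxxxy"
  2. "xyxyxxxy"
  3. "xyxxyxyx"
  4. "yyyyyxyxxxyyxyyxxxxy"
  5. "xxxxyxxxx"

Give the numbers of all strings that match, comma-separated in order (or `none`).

1, 2, 3, 4

1 → match
2 → match
3 → match
4 → match
5 → no match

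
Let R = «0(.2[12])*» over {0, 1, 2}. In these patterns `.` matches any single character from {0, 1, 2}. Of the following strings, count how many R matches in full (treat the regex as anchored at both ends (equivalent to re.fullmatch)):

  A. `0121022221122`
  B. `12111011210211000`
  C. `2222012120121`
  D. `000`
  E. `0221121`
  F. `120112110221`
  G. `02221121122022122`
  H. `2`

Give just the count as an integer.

A → match
B → no match — must start with `0`
C → no match — must start with `0`
D → no match
E → match
F → no match — must start with `0`
G → no match
H → no match — must start with `0`
Total matched: 2

2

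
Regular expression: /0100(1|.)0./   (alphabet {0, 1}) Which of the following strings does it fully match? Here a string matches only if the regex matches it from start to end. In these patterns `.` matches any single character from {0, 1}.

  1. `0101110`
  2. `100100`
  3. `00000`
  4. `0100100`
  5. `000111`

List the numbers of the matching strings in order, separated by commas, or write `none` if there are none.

4

1 → no match — must start with `0100`
2 → no match — must start with `0100`
3 → no match — must start with `0100`
4 → match
5 → no match — must start with `0100`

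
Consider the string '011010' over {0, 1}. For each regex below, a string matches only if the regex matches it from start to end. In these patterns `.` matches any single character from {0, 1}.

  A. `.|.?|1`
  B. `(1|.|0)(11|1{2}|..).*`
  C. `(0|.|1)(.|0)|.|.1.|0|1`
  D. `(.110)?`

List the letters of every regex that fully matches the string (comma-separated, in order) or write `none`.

A → no match
B → match
C → no match
D → no match

B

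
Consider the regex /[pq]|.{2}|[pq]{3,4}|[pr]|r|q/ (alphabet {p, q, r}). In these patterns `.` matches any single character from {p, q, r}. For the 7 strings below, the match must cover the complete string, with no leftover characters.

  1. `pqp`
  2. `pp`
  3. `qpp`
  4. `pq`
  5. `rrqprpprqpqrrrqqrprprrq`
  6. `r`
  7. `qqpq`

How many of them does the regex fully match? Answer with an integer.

6

1 → match
2 → match
3 → match
4 → match
5 → no match
6 → match
7 → match
Total matched: 6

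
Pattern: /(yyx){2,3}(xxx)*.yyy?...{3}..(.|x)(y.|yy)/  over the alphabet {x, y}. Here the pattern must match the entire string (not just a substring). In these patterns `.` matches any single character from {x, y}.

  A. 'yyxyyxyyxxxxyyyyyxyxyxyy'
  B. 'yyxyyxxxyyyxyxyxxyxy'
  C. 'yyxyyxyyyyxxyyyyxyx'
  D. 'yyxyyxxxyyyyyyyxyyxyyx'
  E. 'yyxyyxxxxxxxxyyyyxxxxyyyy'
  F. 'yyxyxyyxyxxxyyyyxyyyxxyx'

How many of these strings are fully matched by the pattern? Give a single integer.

2

A → no match
B → no match
C → match
D → no match
E → match
F → no match
Total matched: 2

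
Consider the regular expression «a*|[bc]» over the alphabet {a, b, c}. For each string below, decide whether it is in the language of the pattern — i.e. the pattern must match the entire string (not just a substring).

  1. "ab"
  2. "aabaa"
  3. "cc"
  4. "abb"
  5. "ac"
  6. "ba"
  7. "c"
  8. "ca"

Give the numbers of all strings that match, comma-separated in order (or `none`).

1. "ab" → no match
2. "aabaa" → no match
3. "cc" → no match
4. "abb" → no match
5. "ac" → no match
6. "ba" → no match
7. "c" → match
8. "ca" → no match

7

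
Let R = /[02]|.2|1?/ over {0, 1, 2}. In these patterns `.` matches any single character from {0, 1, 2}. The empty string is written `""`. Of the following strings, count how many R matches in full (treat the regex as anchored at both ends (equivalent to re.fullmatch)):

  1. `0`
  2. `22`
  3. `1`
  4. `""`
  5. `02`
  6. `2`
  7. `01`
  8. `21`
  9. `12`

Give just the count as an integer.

1 → match
2 → match
3 → match
4 → match
5 → match
6 → match
7 → no match
8 → no match
9 → match
Total matched: 7

7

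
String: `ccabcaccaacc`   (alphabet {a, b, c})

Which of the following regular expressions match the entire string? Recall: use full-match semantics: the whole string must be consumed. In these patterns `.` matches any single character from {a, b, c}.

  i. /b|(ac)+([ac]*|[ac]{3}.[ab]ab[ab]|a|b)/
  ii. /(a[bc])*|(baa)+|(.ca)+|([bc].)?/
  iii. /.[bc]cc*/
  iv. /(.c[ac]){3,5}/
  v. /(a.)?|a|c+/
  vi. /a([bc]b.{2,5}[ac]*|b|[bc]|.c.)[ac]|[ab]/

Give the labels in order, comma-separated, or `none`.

i → no match
ii → no match
iii → no match
iv → match
v → no match
vi → no match

iv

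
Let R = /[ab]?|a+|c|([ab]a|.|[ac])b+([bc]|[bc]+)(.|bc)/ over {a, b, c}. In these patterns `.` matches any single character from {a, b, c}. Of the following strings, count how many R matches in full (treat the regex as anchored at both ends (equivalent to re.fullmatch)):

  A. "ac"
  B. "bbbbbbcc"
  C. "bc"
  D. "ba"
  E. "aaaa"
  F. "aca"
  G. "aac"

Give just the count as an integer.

A → no match
B → match
C → no match
D → no match
E → match
F → no match
G → no match
Total matched: 2

2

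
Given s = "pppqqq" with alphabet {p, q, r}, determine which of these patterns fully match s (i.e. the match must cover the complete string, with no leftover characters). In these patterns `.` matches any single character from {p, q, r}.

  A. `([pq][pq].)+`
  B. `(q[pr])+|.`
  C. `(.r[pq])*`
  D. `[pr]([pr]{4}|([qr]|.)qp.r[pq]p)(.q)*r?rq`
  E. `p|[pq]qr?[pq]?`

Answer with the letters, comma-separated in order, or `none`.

A → match
B → no match
C → no match
D → no match — must end with "rq"
E → no match

A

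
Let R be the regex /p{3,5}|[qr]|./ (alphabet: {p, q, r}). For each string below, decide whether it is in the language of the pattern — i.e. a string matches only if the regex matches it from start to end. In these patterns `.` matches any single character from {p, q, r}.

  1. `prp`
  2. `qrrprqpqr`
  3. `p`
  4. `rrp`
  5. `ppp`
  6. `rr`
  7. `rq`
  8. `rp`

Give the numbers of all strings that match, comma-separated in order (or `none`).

3, 5

1 → no match
2 → no match
3 → match
4 → no match
5 → match
6 → no match
7 → no match
8 → no match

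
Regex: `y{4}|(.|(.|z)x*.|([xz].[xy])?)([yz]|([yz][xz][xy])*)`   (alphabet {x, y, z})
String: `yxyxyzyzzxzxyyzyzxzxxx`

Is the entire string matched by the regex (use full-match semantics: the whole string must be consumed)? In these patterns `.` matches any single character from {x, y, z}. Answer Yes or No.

No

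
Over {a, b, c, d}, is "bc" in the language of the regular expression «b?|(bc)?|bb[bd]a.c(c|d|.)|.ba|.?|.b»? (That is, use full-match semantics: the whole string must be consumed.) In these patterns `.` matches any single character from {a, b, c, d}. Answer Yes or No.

Yes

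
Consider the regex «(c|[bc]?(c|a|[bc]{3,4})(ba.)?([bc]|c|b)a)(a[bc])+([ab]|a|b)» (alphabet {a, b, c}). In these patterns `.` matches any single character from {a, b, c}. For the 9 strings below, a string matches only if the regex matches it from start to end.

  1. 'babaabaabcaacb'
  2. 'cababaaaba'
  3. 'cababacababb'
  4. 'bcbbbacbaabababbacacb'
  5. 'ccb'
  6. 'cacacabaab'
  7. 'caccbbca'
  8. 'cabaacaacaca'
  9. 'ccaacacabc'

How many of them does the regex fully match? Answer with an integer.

2

1 → no match
2 → no match
3 → match
4 → no match
5 → no match
6 → no match
7 → no match
8 → match
9 → no match
Total matched: 2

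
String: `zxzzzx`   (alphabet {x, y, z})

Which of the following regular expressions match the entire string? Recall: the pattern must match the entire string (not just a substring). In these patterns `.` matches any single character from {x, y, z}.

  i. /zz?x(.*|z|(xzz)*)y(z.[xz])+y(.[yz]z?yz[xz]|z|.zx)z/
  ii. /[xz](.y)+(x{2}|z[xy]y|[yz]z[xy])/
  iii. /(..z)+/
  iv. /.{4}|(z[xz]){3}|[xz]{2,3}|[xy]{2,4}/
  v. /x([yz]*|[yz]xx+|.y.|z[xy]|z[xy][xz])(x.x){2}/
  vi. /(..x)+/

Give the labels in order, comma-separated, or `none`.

i → no match — must end with `z`
ii → no match
iii → no match — must end with `z`
iv → match
v → no match — must start with `x`
vi → no match

iv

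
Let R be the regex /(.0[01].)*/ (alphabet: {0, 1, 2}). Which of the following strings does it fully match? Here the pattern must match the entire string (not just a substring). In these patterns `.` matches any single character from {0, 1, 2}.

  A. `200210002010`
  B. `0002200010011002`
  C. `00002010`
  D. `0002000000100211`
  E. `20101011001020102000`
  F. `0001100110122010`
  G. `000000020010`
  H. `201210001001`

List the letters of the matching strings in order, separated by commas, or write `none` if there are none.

A, B, C, E, F, G, H

A → match
B → match
C → match
D → no match
E → match
F → match
G → match
H → match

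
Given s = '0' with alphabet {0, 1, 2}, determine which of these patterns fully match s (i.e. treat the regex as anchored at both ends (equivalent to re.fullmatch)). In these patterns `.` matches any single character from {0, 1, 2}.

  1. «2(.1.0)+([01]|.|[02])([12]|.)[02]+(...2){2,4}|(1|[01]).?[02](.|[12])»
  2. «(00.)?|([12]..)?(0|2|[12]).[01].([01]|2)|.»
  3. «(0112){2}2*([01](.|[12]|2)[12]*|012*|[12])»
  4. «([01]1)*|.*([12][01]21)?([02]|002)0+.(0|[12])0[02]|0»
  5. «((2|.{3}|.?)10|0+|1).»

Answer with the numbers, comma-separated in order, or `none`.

1 → no match
2 → match
3 → no match — must start with '0112'
4 → match
5 → no match

2, 4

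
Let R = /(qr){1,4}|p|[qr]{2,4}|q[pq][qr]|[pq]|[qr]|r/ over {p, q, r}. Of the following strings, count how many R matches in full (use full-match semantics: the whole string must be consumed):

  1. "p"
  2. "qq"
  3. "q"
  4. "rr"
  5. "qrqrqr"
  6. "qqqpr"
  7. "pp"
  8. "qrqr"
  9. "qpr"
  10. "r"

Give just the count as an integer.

1. "p" → match
2. "qq" → match
3. "q" → match
4. "rr" → match
5. "qrqrqr" → match
6. "qqqpr" → no match
7. "pp" → no match
8. "qrqr" → match
9. "qpr" → match
10. "r" → match
Total matched: 8

8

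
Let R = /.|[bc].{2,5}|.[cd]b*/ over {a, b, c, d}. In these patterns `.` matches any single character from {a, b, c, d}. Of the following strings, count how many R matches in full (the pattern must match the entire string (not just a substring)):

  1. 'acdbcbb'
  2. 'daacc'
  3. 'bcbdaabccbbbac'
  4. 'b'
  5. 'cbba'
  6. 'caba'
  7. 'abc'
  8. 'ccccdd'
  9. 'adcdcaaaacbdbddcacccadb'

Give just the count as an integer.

4

1 → no match
2 → no match
3 → no match
4 → match
5 → match
6 → match
7 → no match
8 → match
9 → no match
Total matched: 4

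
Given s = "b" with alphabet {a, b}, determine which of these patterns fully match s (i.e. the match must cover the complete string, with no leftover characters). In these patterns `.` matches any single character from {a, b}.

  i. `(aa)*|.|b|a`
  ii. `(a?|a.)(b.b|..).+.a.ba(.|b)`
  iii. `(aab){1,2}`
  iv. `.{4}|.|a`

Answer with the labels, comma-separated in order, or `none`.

i → match
ii → no match
iii → no match — must start with "aab"
iv → match

i, iv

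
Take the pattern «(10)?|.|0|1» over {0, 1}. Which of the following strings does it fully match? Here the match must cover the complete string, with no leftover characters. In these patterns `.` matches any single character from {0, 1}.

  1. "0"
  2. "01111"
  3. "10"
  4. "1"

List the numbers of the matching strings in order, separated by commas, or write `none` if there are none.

1, 3, 4

1. "0" → match
2. "01111" → no match
3. "10" → match
4. "1" → match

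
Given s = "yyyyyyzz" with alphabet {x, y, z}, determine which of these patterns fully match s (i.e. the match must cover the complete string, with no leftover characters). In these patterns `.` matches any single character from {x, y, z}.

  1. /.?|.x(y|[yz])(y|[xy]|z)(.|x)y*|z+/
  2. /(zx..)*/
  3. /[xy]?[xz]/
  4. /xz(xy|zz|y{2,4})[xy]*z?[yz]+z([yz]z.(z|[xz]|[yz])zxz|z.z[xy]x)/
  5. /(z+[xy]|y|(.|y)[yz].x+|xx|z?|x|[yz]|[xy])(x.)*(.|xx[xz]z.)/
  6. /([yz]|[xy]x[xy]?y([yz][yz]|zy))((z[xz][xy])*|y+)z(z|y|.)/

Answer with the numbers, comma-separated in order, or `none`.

1 → no match
2 → no match
3 → no match
4 → no match — must start with "xz"
5 → no match
6 → match

6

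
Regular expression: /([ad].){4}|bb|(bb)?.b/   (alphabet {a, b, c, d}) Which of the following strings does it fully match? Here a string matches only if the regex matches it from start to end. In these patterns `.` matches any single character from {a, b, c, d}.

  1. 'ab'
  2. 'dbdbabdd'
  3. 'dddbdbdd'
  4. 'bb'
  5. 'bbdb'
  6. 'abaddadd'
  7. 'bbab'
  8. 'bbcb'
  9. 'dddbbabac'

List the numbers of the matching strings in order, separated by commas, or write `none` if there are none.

1. 'ab' → match
2. 'dbdbabdd' → match
3. 'dddbdbdd' → match
4. 'bb' → match
5. 'bbdb' → match
6. 'abaddadd' → match
7. 'bbab' → match
8. 'bbcb' → match
9. 'dddbbabac' → no match

1, 2, 3, 4, 5, 6, 7, 8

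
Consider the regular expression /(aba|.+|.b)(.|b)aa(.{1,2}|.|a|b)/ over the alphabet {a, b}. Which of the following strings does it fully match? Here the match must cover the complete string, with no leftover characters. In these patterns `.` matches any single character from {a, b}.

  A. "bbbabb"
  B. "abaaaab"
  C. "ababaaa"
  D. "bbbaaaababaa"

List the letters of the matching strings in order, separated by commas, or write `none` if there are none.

A → no match
B → match
C → match
D → no match

B, C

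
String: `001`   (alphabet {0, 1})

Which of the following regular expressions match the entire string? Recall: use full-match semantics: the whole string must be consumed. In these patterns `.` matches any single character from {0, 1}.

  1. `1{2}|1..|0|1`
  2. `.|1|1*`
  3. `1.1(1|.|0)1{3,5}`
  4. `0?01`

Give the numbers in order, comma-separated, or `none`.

4

1 → no match
2 → no match
3 → no match — must start with `1`
4 → match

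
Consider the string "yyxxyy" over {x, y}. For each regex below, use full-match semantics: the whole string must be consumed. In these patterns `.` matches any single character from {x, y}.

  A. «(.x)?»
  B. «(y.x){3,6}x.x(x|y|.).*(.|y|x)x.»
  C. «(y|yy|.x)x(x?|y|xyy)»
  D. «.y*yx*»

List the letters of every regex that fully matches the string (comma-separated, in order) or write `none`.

A → no match
B → no match
C → match
D → no match

C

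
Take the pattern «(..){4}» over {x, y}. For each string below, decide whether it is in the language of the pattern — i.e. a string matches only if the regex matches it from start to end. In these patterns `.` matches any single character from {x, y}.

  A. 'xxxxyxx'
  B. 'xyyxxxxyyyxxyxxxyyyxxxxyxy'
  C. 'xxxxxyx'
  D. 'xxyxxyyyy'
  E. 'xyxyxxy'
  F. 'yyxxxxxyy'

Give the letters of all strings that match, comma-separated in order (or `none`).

none

A. 'xxxxyxx' → no match
B → no match
C. 'xxxxxyx' → no match
D. 'xxyxxyyyy' → no match
E. 'xyxyxxy' → no match
F. 'yyxxxxxyy' → no match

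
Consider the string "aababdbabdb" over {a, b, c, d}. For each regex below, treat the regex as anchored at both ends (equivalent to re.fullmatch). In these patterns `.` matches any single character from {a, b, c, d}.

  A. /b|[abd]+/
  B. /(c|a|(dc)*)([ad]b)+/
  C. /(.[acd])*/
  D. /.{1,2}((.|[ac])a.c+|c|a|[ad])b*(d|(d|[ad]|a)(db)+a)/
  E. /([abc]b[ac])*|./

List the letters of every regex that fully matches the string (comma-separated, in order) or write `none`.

A → match
B → match
C → no match
D → no match
E → no match

A, B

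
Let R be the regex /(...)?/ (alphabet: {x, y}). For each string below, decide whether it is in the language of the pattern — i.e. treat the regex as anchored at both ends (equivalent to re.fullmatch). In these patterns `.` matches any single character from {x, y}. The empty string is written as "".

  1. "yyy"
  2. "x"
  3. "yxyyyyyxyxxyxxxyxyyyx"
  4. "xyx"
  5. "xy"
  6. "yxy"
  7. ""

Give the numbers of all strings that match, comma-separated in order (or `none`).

1, 4, 6, 7

1 → match
2 → no match
3 → no match
4 → match
5 → no match
6 → match
7 → match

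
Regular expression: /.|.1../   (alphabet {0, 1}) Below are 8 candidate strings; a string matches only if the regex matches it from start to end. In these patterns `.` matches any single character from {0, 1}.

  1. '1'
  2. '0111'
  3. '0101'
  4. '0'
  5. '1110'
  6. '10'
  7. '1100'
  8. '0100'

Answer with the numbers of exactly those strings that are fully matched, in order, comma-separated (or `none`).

1, 2, 3, 4, 5, 7, 8

1. '1' → match
2. '0111' → match
3. '0101' → match
4. '0' → match
5. '1110' → match
6. '10' → no match
7. '1100' → match
8. '0100' → match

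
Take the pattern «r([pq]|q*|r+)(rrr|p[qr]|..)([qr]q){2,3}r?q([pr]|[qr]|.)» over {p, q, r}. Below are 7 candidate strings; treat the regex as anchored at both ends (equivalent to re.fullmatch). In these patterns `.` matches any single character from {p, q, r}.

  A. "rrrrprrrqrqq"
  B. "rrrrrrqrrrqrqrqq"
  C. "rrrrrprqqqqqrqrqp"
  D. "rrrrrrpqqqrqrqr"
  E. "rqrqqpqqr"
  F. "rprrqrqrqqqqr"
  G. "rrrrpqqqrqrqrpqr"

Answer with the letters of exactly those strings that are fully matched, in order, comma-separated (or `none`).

D

A → no match
B → no match
C → no match
D → match
E → no match
F → no match
G → no match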